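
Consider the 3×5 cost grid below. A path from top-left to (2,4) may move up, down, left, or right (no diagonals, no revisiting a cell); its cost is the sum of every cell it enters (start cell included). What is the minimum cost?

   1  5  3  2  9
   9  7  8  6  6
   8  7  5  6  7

Path r0c0 r0c1 r0c2 r0c3 r1c3 r1c4 r2c4: 1 + 5 + 3 + 2 + 6 + 6 + 7 = 30.

30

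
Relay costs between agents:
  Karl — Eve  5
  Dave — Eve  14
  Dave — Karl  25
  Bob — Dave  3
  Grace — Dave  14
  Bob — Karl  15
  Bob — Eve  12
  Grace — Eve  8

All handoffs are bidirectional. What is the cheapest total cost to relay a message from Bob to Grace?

Comparing a few candidate routes:
Bob -> Eve -> Grace: 12 + 8 = 20
Bob -> Dave -> Grace: 3 + 14 = 17
Bob -> Karl -> Eve -> Grace: 15 + 5 + 8 = 28
Bob -> Dave -> Eve -> Grace: 3 + 14 + 8 = 25
Best route has total 17.

17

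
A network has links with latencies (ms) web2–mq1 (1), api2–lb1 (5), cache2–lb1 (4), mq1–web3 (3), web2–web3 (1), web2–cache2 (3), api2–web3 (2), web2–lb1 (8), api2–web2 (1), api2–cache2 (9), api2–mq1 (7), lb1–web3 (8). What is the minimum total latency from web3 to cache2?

4

Some routes from web3 to cache2:
web3→api2→cache2: 2 + 9 = 11
web3→api2→lb1→cache2: 2 + 5 + 4 = 11
web3→api2→web2→cache2: 2 + 1 + 3 = 6
web3→mq1→web2→cache2: 3 + 1 + 3 = 7
web3→web2→cache2: 1 + 3 = 4
The minimum is 4 ms.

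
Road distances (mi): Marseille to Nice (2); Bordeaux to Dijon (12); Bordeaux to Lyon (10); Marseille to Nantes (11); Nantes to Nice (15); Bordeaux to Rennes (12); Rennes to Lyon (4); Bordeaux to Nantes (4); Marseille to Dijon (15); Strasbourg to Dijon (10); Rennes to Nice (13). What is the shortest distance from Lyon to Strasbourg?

32

A few of the Lyon→Strasbourg routes:
Lyon-Bordeaux-Dijon-Strasbourg: 10 + 12 + 10 = 32
Lyon-Rennes-Bordeaux-Dijon-Strasbourg: 4 + 12 + 12 + 10 = 38
Lyon-Rennes-Nice-Marseille-Dijon-Strasbourg: 4 + 13 + 2 + 15 + 10 = 44
Shortest: 32 mi.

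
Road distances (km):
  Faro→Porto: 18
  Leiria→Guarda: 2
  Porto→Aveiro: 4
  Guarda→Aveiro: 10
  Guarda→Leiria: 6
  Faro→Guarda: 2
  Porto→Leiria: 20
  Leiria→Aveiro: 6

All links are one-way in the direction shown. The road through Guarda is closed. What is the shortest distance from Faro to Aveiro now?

22

Routes from Faro to Aveiro avoiding Guarda:
Faro → Porto → Leiria → Aveiro: 18 + 20 + 6 = 44
Faro → Porto → Aveiro: 18 + 4 = 22
Best route has total 22 km.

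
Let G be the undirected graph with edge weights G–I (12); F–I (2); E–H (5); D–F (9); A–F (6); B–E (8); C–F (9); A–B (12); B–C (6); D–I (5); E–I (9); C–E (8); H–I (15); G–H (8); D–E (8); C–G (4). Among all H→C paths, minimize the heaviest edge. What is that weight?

8

A few of the H→C routes:
H-E-B-C: max(5, 8, 6) = 8
H-G-C: max(8, 4) = 8
H-E-C: max(5, 8) = 8
The minimum achievable maximum is 8.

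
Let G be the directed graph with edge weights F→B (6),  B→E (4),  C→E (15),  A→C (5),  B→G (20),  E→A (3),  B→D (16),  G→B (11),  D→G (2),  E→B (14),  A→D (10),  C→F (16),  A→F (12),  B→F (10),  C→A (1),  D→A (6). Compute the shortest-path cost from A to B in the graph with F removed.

23

Routes from A to B avoiding F:
A -> D -> G -> B: 10 + 2 + 11 = 23
A -> C -> E -> B: 5 + 15 + 14 = 34
The minimum is 23.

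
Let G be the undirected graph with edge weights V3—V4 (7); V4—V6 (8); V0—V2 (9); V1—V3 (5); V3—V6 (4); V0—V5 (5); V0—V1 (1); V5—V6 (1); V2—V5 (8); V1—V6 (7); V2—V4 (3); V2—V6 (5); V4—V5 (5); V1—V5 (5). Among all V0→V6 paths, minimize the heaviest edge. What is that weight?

5

Comparing a few candidate routes:
V0-V5-V6: max(5, 1) = 5
V0-V5-V4-V2-V6: max(5, 5, 3, 5) = 5
V0-V1-V5-V6: max(1, 5, 1) = 5
V0-V1-V3-V6: max(1, 5, 4) = 5
V0-V1-V5-V4-V2-V6: max(1, 5, 5, 3, 5) = 5
The minimum achievable maximum is 5.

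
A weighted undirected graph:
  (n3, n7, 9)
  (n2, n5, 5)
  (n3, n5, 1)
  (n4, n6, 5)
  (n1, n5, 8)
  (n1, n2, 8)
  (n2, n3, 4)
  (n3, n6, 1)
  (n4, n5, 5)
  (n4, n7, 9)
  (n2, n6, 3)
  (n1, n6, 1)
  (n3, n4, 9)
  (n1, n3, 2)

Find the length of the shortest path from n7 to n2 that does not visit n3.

17

Comparing a few candidate routes:
n7 -> n4 -> n6 -> n2: 9 + 5 + 3 = 17
n7 -> n4 -> n5 -> n1 -> n6 -> n2: 9 + 5 + 8 + 1 + 3 = 26
n7 -> n4 -> n5 -> n2: 9 + 5 + 5 = 19
n7 -> n4 -> n6 -> n1 -> n2: 9 + 5 + 1 + 8 = 23
Best route has total 17.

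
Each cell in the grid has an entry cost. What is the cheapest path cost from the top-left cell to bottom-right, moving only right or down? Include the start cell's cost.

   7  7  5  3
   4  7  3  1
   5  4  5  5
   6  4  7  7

Best path: [0,0] -> [1,0] -> [1,1] -> [1,2] -> [1,3] -> [2,3] -> [3,3]
Cost: 7 + 4 + 7 + 3 + 1 + 5 + 7 = 34

34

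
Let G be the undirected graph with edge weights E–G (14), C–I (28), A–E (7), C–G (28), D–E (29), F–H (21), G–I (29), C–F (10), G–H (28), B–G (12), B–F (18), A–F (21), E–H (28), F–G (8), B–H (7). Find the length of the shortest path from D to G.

43

Some routes from D to G:
D - E - H - B - G: 29 + 28 + 7 + 12 = 76
D - E - A - F - G: 29 + 7 + 21 + 8 = 65
D - E - G: 29 + 14 = 43
The minimum is 43.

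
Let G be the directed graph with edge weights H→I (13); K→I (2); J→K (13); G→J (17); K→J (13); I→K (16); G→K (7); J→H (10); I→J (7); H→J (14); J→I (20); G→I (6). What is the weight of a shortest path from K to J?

Routes from K to J:
K → I → J: 2 + 7 = 9
K → J: 13
The minimum is 9.

9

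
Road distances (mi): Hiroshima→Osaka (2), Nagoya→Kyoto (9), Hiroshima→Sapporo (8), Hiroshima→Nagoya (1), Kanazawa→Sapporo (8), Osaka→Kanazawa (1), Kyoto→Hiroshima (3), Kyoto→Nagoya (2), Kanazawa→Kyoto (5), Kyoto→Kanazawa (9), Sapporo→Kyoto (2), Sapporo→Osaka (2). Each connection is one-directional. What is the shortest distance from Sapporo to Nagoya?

Routes from Sapporo to Nagoya:
Sapporo → Osaka → Kanazawa → Kyoto → Nagoya: 2 + 1 + 5 + 2 = 10
Sapporo → Kyoto → Nagoya: 2 + 2 = 4
Sapporo → Kyoto → Hiroshima → Nagoya: 2 + 3 + 1 = 6
Sapporo → Osaka → Kanazawa → Kyoto → Hiroshima → Nagoya: 2 + 1 + 5 + 3 + 1 = 12
Best route has total 4 mi.

4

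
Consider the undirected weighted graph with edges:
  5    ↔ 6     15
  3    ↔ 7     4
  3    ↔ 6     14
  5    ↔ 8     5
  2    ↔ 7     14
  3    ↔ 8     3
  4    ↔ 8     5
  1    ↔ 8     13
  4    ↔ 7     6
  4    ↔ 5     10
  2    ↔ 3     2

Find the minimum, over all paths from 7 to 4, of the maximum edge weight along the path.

5

Checking several routes:
7 → 3 → 8 → 5 → 4: max(4, 3, 5, 10) = 10
7 → 3 → 6 → 5 → 8 → 4: max(4, 14, 15, 5, 5) = 15
7 → 2 → 3 → 8 → 4: max(14, 2, 3, 5) = 14
7 → 4: max(6) = 6
7 → 3 → 8 → 4: max(4, 3, 5) = 5
7 → 2 → 3 → 8 → 5 → 4: max(14, 2, 3, 5, 10) = 14
The minimum achievable maximum is 5.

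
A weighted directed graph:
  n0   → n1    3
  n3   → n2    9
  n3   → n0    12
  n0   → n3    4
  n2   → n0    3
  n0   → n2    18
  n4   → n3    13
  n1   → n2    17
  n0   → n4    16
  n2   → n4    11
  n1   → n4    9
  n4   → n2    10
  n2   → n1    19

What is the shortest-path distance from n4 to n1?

Some routes from n4 to n1:
n4 → n3 → n0 → n1: 13 + 12 + 3 = 28
n4 → n3 → n2 → n0 → n1: 13 + 9 + 3 + 3 = 28
n4 → n2 → n0 → n1: 10 + 3 + 3 = 16
Best route has total 16.

16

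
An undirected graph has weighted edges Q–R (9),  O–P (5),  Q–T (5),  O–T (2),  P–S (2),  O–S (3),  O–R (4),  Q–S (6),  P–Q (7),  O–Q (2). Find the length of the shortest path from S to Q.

5

Comparing a few candidate routes:
S-Q: 6
S-P-Q: 2 + 7 = 9
S-O-Q: 3 + 2 = 5
S-P-O-Q: 2 + 5 + 2 = 9
The minimum is 5.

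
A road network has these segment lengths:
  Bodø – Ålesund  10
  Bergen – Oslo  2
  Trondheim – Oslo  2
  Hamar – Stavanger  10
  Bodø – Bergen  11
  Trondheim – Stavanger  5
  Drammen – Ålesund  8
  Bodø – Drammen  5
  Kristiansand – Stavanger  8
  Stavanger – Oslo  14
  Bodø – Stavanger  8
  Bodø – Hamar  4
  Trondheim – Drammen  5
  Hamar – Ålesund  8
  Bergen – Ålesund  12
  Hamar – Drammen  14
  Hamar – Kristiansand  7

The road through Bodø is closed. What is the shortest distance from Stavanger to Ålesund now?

18

Some routes from Stavanger to Ålesund avoiding Bodø:
Stavanger → Hamar → Ålesund: 10 + 8 = 18
Stavanger → Trondheim → Drammen → Ålesund: 5 + 5 + 8 = 18
Stavanger → Trondheim → Oslo → Bergen → Ålesund: 5 + 2 + 2 + 12 = 21
The minimum is 18.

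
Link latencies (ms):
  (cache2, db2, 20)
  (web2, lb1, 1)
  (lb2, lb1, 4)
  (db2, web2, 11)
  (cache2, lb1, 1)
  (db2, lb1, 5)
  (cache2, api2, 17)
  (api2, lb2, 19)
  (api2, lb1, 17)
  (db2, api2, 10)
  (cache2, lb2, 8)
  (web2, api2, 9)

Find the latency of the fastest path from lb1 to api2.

Comparing a few candidate routes:
lb1 -> web2 -> db2 -> api2: 1 + 11 + 10 = 22
lb1 -> api2: 17
lb1 -> db2 -> api2: 5 + 10 = 15
lb1 -> web2 -> api2: 1 + 9 = 10
lb1 -> cache2 -> api2: 1 + 17 = 18
The minimum is 10 ms.

10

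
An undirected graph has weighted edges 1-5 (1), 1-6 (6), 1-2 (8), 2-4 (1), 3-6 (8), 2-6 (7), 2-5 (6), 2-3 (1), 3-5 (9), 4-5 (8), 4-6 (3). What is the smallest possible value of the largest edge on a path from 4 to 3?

Comparing a few candidate routes:
4 → 6 → 2 → 3: max(3, 7, 1) = 7
4 → 2 → 3: max(1, 1) = 1
4 → 6 → 1 → 5 → 2 → 3: max(3, 6, 1, 6, 1) = 6
Best route has worst link 1.

1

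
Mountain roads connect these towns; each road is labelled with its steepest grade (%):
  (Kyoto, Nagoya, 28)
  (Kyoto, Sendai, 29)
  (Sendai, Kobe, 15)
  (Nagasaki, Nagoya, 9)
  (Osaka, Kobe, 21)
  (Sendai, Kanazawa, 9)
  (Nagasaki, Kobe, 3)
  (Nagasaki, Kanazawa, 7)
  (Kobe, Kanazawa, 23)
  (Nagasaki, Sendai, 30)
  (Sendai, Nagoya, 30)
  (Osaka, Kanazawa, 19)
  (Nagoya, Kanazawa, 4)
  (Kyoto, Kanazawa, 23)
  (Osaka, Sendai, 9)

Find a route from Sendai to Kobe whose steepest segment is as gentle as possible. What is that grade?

9

Comparing a few candidate routes:
Sendai → Kanazawa → Nagasaki → Kobe: max(9, 7, 3) = 9
Sendai → Osaka → Kanazawa → Nagasaki → Kobe: max(9, 19, 7, 3) = 19
Sendai → Kanazawa → Nagoya → Nagasaki → Kobe: max(9, 4, 9, 3) = 9
Sendai → Kobe: max(15) = 15
Smallest bottleneck: 9%.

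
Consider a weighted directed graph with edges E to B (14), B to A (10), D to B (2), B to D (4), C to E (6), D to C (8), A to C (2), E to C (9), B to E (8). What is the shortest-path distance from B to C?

Paths from B to C:
B -> E -> C: 8 + 9 = 17
B -> A -> C: 10 + 2 = 12
B -> D -> C: 4 + 8 = 12
Shortest: 12.

12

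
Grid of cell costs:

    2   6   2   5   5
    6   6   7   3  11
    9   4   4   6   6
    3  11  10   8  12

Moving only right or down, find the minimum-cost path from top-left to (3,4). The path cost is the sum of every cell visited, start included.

Path (0,0) (0,1) (0,2) (0,3) (1,3) (2,3) (2,4) (3,4): 2 + 6 + 2 + 5 + 3 + 6 + 6 + 12 = 42.

42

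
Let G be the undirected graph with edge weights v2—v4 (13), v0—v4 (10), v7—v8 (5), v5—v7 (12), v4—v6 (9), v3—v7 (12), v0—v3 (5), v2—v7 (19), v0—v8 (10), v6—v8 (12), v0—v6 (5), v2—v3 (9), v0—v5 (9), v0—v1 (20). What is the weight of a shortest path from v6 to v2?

19

Some routes from v6 to v2:
v6 → v4 → v2: 9 + 13 = 22
v6 → v4 → v0 → v3 → v2: 9 + 10 + 5 + 9 = 33
v6 → v0 → v3 → v2: 5 + 5 + 9 = 19
v6 → v0 → v4 → v2: 5 + 10 + 13 = 28
Best route has total 19.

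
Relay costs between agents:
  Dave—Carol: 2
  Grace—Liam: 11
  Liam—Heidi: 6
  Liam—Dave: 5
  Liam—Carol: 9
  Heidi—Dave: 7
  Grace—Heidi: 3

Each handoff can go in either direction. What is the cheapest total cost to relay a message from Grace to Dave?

Paths from Grace to Dave:
Grace -> Liam -> Dave: 11 + 5 = 16
Grace -> Heidi -> Dave: 3 + 7 = 10
Grace -> Heidi -> Liam -> Dave: 3 + 6 + 5 = 14
Grace -> Liam -> Heidi -> Dave: 11 + 6 + 7 = 24
Grace -> Heidi -> Liam -> Carol -> Dave: 3 + 6 + 9 + 2 = 20
Grace -> Liam -> Carol -> Dave: 11 + 9 + 2 = 22
Shortest: 10.

10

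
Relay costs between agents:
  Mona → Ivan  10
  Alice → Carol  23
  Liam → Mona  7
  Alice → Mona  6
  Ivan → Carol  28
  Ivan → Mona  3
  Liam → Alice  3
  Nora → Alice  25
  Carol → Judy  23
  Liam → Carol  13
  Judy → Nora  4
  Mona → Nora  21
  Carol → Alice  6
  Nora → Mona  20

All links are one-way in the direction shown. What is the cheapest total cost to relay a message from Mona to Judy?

61

Candidate routes:
Mona-Ivan-Carol-Judy: 10 + 28 + 23 = 61
Mona-Nora-Alice-Carol-Judy: 21 + 25 + 23 + 23 = 92
The minimum is 61.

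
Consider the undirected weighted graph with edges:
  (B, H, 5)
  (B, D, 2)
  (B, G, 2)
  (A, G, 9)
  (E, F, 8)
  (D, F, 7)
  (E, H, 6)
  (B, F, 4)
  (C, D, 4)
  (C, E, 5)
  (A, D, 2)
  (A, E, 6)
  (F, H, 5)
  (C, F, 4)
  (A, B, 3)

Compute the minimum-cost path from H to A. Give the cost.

8

Checking several routes:
H -> E -> A: 6 + 6 = 12
H -> B -> A: 5 + 3 = 8
H -> B -> D -> A: 5 + 2 + 2 = 9
Best route has total 8.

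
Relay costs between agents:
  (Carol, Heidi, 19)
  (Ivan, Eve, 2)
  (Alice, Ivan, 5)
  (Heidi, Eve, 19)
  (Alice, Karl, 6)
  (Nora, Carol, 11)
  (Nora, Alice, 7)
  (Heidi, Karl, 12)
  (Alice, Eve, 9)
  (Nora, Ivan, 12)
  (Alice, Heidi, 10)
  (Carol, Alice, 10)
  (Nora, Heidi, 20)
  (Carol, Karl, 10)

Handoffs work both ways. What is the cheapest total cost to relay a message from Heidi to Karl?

Checking several routes:
Heidi - Carol - Karl: 19 + 10 = 29
Heidi - Karl: 12
Heidi - Alice - Carol - Karl: 10 + 10 + 10 = 30
Heidi - Alice - Karl: 10 + 6 = 16
Shortest: 12.

12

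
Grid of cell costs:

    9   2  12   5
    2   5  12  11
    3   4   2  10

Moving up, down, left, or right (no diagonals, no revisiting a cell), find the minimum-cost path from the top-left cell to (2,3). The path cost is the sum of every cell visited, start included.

Path r0c0 → r1c0 → r2c0 → r2c1 → r2c2 → r2c3: 9 + 2 + 3 + 4 + 2 + 10 = 30.

30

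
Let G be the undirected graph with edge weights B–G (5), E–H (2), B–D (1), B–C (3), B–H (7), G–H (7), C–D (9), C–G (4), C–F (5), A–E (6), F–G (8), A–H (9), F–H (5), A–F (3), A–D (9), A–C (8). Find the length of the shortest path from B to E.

9

A few of the B→E routes:
B-C-F-H-E: 3 + 5 + 5 + 2 = 15
B-D-A-E: 1 + 9 + 6 = 16
B-H-E: 7 + 2 = 9
B-G-H-E: 5 + 7 + 2 = 14
Shortest: 9.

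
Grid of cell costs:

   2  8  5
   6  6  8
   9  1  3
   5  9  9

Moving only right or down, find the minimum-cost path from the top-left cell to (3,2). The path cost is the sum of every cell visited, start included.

Take (0,0) → (1,0) → (1,1) → (2,1) → (2,2) → (3,2) for a total of 2 + 6 + 6 + 1 + 3 + 9 = 27.

27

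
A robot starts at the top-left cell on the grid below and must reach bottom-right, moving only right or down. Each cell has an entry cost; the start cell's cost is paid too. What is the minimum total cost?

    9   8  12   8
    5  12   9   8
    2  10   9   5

40

Take (0,0)→(1,0)→(2,0)→(2,1)→(2,2)→(2,3) for a total of 9 + 5 + 2 + 10 + 9 + 5 = 40.
(Top row then right column would cost 50.)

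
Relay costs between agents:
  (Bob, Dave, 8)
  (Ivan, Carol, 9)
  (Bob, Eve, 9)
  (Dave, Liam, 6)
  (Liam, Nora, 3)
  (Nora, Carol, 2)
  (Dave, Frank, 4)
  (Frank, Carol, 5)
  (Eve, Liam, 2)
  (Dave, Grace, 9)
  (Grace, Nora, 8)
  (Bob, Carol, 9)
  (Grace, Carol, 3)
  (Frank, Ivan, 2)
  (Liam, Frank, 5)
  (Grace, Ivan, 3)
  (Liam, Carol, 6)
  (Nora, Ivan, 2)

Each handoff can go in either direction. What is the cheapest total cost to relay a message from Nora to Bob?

11

Checking several routes:
Nora→Liam→Eve→Bob: 3 + 2 + 9 = 14
Nora→Ivan→Frank→Dave→Bob: 2 + 2 + 4 + 8 = 16
Nora→Carol→Bob: 2 + 9 = 11
Best route has total 11.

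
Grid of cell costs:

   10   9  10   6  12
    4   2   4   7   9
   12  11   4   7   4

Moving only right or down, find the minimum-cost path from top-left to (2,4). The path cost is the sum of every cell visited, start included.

Cheapest: r0c0 -> r1c0 -> r1c1 -> r1c2 -> r2c2 -> r2c3 -> r2c4
  10 + 4 + 2 + 4 + 4 + 7 + 4 = 35

35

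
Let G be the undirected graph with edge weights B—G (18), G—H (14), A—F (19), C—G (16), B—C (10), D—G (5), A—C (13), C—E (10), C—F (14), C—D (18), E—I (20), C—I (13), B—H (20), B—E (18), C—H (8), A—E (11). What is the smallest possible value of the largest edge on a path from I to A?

Checking several routes:
I→C→E→A: max(13, 10, 11) = 13
I→C→A: max(13, 13) = 13
I→C→B→E→A: max(13, 10, 18, 11) = 18
The minimum achievable maximum is 13.

13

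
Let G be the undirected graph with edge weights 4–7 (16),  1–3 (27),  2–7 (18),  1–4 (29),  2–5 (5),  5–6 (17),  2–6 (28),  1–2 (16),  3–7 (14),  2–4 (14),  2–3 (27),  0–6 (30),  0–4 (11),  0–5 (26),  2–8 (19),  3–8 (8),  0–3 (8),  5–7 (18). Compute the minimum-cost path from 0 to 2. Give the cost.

25

Checking several routes:
0 -> 5 -> 2: 26 + 5 = 31
0 -> 3 -> 8 -> 2: 8 + 8 + 19 = 35
0 -> 3 -> 2: 8 + 27 = 35
0 -> 4 -> 2: 11 + 14 = 25
Shortest: 25.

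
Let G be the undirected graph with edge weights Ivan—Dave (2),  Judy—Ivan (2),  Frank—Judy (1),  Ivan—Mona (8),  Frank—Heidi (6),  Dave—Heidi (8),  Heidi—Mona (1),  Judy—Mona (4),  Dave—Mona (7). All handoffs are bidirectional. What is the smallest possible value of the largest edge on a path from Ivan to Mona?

Comparing a few candidate routes:
Ivan -> Dave -> Heidi -> Frank -> Judy -> Mona: max(2, 8, 6, 1, 4) = 8
Ivan -> Dave -> Mona: max(2, 7) = 7
Ivan -> Judy -> Frank -> Heidi -> Mona: max(2, 1, 6, 1) = 6
Ivan -> Mona: max(8) = 8
Ivan -> Dave -> Heidi -> Mona: max(2, 8, 1) = 8
Ivan -> Judy -> Mona: max(2, 4) = 4
The minimum achievable maximum is 4.

4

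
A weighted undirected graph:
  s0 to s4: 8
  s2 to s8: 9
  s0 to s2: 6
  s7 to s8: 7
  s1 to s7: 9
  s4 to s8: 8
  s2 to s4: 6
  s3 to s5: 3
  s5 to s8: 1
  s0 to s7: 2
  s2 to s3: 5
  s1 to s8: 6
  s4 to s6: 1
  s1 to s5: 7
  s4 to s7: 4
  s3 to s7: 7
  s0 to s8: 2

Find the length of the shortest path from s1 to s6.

Some routes from s1 to s6:
s1 - s8 - s0 - s7 - s4 - s6: 6 + 2 + 2 + 4 + 1 = 15
s1 - s8 - s4 - s6: 6 + 8 + 1 = 15
s1 - s7 - s4 - s6: 9 + 4 + 1 = 14
The minimum is 14.

14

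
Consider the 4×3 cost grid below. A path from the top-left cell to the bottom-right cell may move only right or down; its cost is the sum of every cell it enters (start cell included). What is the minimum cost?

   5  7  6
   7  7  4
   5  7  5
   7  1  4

Take r0c0 -> r1c0 -> r2c0 -> r2c1 -> r3c1 -> r3c2 for a total of 5 + 7 + 5 + 7 + 1 + 4 = 29.
(Top row then right column would cost 31.)

29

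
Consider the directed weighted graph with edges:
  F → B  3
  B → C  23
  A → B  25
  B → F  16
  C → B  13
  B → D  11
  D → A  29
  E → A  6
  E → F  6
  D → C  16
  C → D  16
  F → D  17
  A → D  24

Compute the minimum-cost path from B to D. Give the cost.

Candidate routes:
B -> D: 11
B -> F -> D: 16 + 17 = 33
B -> C -> D: 23 + 16 = 39
The minimum is 11.

11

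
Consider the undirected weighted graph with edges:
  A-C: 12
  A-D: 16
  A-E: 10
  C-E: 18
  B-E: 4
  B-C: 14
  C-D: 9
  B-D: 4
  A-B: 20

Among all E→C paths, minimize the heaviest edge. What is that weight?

Checking several routes:
E - B - C: max(4, 14) = 14
E - A - C: max(10, 12) = 12
E - B - D - C: max(4, 4, 9) = 9
Smallest bottleneck: 9.

9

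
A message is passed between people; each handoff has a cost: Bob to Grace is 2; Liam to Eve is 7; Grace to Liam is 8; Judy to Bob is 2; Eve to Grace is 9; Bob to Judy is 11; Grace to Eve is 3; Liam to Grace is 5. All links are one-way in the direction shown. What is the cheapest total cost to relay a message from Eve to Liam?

17

Candidate routes:
Eve - Grace - Liam: 9 + 8 = 17
Shortest: 17.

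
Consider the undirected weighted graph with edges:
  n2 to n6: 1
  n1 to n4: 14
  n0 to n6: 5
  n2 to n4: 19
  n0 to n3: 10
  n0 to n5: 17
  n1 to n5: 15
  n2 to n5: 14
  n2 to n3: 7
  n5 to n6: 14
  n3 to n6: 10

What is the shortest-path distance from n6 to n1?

29

Checking several routes:
n6 -> n5 -> n1: 14 + 15 = 29
n6 -> n3 -> n2 -> n5 -> n1: 10 + 7 + 14 + 15 = 46
n6 -> n2 -> n5 -> n1: 1 + 14 + 15 = 30
n6 -> n0 -> n5 -> n1: 5 + 17 + 15 = 37
n6 -> n2 -> n4 -> n1: 1 + 19 + 14 = 34
Shortest: 29.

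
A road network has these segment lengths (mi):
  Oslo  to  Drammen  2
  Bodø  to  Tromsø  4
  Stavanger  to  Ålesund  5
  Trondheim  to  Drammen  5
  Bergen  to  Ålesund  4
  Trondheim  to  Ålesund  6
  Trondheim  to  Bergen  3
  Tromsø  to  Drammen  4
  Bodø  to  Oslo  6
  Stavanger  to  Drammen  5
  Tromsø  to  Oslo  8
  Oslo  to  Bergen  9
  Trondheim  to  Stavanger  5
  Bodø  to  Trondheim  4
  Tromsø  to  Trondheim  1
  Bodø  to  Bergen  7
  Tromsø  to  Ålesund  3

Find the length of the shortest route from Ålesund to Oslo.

9

Checking several routes:
Ålesund → Tromsø → Drammen → Oslo: 3 + 4 + 2 = 9
Ålesund → Stavanger → Drammen → Oslo: 5 + 5 + 2 = 12
Ålesund → Tromsø → Trondheim → Drammen → Oslo: 3 + 1 + 5 + 2 = 11
Ålesund → Tromsø → Oslo: 3 + 8 = 11
The minimum is 9 mi.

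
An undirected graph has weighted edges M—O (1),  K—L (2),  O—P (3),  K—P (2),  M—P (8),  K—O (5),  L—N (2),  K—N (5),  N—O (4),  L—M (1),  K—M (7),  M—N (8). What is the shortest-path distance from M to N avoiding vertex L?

5

A few of the M→N routes:
M → O → N: 1 + 4 = 5
M → K → N: 7 + 5 = 12
M → N: 8
M → O → P → K → N: 1 + 3 + 2 + 5 = 11
M → O → K → N: 1 + 5 + 5 = 11
The minimum is 5.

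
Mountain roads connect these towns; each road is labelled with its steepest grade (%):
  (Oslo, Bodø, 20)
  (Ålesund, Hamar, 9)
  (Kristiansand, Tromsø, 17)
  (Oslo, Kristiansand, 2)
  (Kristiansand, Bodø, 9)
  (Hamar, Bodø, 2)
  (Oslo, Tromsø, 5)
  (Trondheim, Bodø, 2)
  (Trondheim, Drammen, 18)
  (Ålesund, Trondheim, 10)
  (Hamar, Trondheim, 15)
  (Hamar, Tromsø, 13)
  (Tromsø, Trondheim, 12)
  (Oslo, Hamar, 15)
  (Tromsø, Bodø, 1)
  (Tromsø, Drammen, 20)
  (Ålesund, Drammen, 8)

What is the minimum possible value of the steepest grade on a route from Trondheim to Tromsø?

2

Some routes from Trondheim to Tromsø:
Trondheim -> Bodø -> Tromsø: max(2, 1) = 2
Trondheim -> Ålesund -> Hamar -> Bodø -> Tromsø: max(10, 9, 2, 1) = 10
Trondheim -> Bodø -> Kristiansand -> Oslo -> Tromsø: max(2, 9, 2, 5) = 9
The minimum achievable maximum is 2%.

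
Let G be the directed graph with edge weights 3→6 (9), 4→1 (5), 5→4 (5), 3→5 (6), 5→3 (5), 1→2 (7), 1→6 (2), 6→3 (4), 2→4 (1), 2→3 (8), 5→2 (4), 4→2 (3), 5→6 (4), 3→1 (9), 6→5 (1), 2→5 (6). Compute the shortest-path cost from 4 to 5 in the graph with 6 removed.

9

Paths from 4 to 5 avoiding 6:
4 -> 2 -> 5: 3 + 6 = 9
4 -> 1 -> 2 -> 3 -> 5: 5 + 7 + 8 + 6 = 26
4 -> 2 -> 3 -> 5: 3 + 8 + 6 = 17
4 -> 1 -> 2 -> 5: 5 + 7 + 6 = 18
The minimum is 9.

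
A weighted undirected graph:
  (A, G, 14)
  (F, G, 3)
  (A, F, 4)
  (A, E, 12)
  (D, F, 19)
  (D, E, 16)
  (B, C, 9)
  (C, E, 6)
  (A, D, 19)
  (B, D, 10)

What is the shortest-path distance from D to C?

19

Routes from D to C:
D→B→C: 10 + 9 = 19
D→E→C: 16 + 6 = 22
D→F→A→E→C: 19 + 4 + 12 + 6 = 41
D→A→E→C: 19 + 12 + 6 = 37
D→F→G→A→E→C: 19 + 3 + 14 + 12 + 6 = 54
Best route has total 19.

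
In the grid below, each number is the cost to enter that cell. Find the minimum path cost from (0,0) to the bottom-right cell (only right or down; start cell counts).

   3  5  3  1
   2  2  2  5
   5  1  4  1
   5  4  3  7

Cheapest: r0c0→r1c0→r1c1→r2c1→r2c2→r2c3→r3c3
  3 + 2 + 2 + 1 + 4 + 1 + 7 = 20

20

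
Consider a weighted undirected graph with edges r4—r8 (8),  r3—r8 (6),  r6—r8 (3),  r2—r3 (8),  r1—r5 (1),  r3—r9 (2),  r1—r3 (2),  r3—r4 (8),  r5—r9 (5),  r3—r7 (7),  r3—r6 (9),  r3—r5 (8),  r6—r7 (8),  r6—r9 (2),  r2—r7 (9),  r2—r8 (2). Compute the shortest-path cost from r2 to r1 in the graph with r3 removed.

Routes from r2 to r1 avoiding r3:
r2 -> r8 -> r6 -> r9 -> r5 -> r1: 2 + 3 + 2 + 5 + 1 = 13
r2 -> r7 -> r6 -> r9 -> r5 -> r1: 9 + 8 + 2 + 5 + 1 = 25
The minimum is 13.

13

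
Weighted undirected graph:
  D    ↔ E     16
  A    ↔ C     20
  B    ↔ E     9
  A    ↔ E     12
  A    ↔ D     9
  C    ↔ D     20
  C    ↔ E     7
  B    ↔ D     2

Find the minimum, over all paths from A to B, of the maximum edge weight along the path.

Checking several routes:
A -> D -> B: max(9, 2) = 9
A -> D -> E -> B: max(9, 16, 9) = 16
A -> E -> D -> B: max(12, 16, 2) = 16
A -> E -> B: max(12, 9) = 12
A -> C -> E -> D -> B: max(20, 7, 16, 2) = 20
The minimum achievable maximum is 9.

9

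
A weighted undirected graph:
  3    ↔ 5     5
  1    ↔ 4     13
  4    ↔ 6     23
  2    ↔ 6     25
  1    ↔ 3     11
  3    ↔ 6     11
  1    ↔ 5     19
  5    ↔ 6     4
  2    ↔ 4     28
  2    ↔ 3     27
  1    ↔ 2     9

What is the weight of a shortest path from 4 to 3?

24

Comparing a few candidate routes:
4 - 6 - 5 - 3: 23 + 4 + 5 = 32
4 - 6 - 3: 23 + 11 = 34
4 - 1 - 3: 13 + 11 = 24
The minimum is 24.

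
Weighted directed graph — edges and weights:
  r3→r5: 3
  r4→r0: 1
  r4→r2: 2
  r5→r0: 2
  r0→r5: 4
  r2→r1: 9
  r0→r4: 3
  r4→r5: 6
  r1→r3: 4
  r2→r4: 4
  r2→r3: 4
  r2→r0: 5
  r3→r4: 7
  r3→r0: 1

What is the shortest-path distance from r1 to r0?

5

Checking several routes:
r1→r3→r4→r0: 4 + 7 + 1 = 12
r1→r3→r5→r0: 4 + 3 + 2 = 9
r1→r3→r0: 4 + 1 = 5
Shortest: 5.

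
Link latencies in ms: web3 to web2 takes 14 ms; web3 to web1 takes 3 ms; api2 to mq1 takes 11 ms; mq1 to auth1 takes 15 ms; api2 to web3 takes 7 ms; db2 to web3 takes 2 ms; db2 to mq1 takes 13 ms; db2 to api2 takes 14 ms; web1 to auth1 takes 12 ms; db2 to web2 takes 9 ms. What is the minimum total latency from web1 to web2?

Checking several routes:
web1 -> web3 -> api2 -> mq1 -> db2 -> web2: 3 + 7 + 11 + 13 + 9 = 43
web1 -> web3 -> api2 -> db2 -> web2: 3 + 7 + 14 + 9 = 33
web1 -> web3 -> db2 -> web2: 3 + 2 + 9 = 14
web1 -> web3 -> web2: 3 + 14 = 17
Shortest: 14 ms.

14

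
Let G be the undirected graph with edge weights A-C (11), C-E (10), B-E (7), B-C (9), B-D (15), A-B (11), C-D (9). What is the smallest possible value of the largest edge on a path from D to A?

Comparing a few candidate routes:
D→B→C→A: max(15, 9, 11) = 15
D→C→A: max(9, 11) = 11
D→C→E→B→A: max(9, 10, 7, 11) = 11
D→B→A: max(15, 11) = 15
D→C→B→A: max(9, 9, 11) = 11
Best route has worst link 11.

11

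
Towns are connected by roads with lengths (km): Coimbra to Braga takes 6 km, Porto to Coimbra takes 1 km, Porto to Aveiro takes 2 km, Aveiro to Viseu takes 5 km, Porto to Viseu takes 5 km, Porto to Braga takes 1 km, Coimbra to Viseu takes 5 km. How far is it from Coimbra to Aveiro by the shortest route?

Some routes from Coimbra to Aveiro:
Coimbra → Porto → Aveiro: 1 + 2 = 3
Coimbra → Viseu → Aveiro: 5 + 5 = 10
Coimbra → Braga → Porto → Aveiro: 6 + 1 + 2 = 9
Coimbra → Porto → Viseu → Aveiro: 1 + 5 + 5 = 11
The minimum is 3 km.

3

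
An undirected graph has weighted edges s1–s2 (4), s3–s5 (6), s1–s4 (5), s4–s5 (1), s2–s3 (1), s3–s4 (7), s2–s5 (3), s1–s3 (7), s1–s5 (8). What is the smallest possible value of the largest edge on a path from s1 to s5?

Some routes from s1 to s5:
s1 → s3 → s4 → s5: max(7, 7, 1) = 7
s1 → s2 → s5: max(4, 3) = 4
s1 → s3 → s5: max(7, 6) = 7
s1 → s2 → s3 → s5: max(4, 1, 6) = 6
s1 → s4 → s5: max(5, 1) = 5
Best route has worst link 4.

4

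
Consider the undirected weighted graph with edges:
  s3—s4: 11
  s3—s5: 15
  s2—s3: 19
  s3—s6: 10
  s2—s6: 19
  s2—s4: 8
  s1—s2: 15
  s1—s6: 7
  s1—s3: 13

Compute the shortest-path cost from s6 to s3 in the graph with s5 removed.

Checking several routes:
s6 → s1 → s3: 7 + 13 = 20
s6 → s3: 10
s6 → s1 → s2 → s3: 7 + 15 + 19 = 41
s6 → s2 → s3: 19 + 19 = 38
s6 → s2 → s4 → s3: 19 + 8 + 11 = 38
s6 → s1 → s2 → s4 → s3: 7 + 15 + 8 + 11 = 41
Shortest: 10.

10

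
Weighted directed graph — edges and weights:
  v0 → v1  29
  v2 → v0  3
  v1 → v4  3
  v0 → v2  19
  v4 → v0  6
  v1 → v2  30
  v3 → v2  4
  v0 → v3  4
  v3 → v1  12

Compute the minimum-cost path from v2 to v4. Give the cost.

22

Routes from v2 to v4:
v2 - v0 - v1 - v4: 3 + 29 + 3 = 35
v2 - v0 - v3 - v1 - v4: 3 + 4 + 12 + 3 = 22
The minimum is 22.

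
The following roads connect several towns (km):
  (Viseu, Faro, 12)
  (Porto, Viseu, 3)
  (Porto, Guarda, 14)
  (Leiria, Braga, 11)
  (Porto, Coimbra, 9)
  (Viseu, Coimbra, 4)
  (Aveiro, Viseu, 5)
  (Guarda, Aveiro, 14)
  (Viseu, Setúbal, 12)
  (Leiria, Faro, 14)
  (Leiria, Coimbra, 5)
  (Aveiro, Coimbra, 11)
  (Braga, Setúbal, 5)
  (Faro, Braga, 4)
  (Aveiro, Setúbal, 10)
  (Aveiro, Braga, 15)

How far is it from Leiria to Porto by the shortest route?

A few of the Leiria→Porto routes:
Leiria→Coimbra→Viseu→Porto: 5 + 4 + 3 = 12
Leiria→Coimbra→Aveiro→Viseu→Porto: 5 + 11 + 5 + 3 = 24
Leiria→Faro→Viseu→Porto: 14 + 12 + 3 = 29
Leiria→Coimbra→Porto: 5 + 9 = 14
Best route has total 12 km.

12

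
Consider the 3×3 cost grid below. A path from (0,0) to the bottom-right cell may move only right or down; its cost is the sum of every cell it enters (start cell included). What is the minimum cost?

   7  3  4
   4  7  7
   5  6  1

One optimal route is (0,0) → (0,1) → (0,2) → (1,2) → (2,2).
Its cost is 7 + 3 + 4 + 7 + 1 = 22.

22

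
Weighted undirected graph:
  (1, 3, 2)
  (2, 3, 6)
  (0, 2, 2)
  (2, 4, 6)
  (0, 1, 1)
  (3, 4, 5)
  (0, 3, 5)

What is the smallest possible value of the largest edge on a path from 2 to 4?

5

Paths from 2 to 4:
2-4: max(6) = 6
2-0-1-3-4: max(2, 1, 2, 5) = 5
2-0-3-4: max(2, 5, 5) = 5
2-3-4: max(6, 5) = 6
Best route has worst link 5.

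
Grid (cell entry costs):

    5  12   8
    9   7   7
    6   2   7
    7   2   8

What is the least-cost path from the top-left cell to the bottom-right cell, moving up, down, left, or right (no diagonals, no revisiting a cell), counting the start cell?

One optimal route is [0,0] [1,0] [2,0] [2,1] [3,1] [3,2].
Its cost is 5 + 9 + 6 + 2 + 2 + 8 = 32.

32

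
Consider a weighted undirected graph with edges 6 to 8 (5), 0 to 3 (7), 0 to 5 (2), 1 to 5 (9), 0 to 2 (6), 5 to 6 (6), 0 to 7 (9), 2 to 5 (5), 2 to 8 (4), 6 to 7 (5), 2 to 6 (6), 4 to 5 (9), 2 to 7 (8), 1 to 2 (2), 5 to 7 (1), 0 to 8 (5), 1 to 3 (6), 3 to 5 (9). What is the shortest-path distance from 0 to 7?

A few of the 0→7 routes:
0 - 2 - 5 - 7: 6 + 5 + 1 = 12
0 - 5 - 7: 2 + 1 = 3
0 - 7: 9
Best route has total 3.

3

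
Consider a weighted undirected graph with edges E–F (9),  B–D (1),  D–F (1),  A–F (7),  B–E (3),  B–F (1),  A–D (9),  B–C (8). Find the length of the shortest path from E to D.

4

Checking several routes:
E → F → B → D: 9 + 1 + 1 = 11
E → B → F → D: 3 + 1 + 1 = 5
E → F → D: 9 + 1 = 10
E → B → D: 3 + 1 = 4
Best route has total 4.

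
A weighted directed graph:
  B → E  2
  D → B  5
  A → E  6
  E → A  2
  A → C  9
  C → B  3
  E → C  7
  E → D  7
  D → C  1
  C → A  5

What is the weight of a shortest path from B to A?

Candidate routes:
B-E-D-C-A: 2 + 7 + 1 + 5 = 15
B-E-A: 2 + 2 = 4
B-E-C-A: 2 + 7 + 5 = 14
Best route has total 4.

4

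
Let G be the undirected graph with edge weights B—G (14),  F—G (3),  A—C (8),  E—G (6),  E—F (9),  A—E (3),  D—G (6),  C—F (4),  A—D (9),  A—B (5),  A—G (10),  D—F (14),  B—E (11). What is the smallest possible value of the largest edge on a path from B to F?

A few of the B→F routes:
B -> A -> E -> G -> F: max(5, 3, 6, 3) = 6
B -> A -> D -> G -> E -> F: max(5, 9, 6, 6, 9) = 9
B -> A -> C -> F: max(5, 8, 4) = 8
B -> A -> D -> G -> F: max(5, 9, 6, 3) = 9
The minimum achievable maximum is 6.

6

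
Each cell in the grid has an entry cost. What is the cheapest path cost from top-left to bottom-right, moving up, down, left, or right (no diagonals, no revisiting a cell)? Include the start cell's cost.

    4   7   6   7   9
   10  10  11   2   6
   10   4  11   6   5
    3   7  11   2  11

One optimal route is r0c0 r0c1 r0c2 r0c3 r1c3 r2c3 r3c3 r3c4.
Its cost is 4 + 7 + 6 + 7 + 2 + 6 + 2 + 11 = 45.

45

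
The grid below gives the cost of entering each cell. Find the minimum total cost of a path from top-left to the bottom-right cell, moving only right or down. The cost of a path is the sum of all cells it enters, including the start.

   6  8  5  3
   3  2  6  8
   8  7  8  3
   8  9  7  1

Best path: (0,0)→(1,0)→(1,1)→(1,2)→(1,3)→(2,3)→(3,3)
Cost: 6 + 3 + 2 + 6 + 8 + 3 + 1 = 29

29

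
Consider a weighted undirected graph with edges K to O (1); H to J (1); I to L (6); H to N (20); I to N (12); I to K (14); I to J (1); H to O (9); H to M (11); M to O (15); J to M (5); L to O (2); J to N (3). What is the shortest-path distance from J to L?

A few of the J→L routes:
J→H→O→L: 1 + 9 + 2 = 12
J→I→L: 1 + 6 = 7
J→I→K→O→L: 1 + 14 + 1 + 2 = 18
Shortest: 7.

7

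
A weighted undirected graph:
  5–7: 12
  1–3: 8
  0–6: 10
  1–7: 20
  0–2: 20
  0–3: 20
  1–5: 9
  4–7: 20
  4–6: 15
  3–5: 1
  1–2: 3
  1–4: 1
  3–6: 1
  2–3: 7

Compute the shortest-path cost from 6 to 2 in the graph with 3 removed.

19

Routes from 6 to 2 avoiding 3:
6→4→7→1→2: 15 + 20 + 20 + 3 = 58
6→0→2: 10 + 20 = 30
6→4→7→5→1→2: 15 + 20 + 12 + 9 + 3 = 59
6→4→1→2: 15 + 1 + 3 = 19
Shortest: 19.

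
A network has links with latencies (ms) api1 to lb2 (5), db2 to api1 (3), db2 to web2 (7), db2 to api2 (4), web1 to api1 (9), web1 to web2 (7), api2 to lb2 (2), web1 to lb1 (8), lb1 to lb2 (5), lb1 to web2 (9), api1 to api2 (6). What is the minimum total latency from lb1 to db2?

11

Comparing a few candidate routes:
lb1 → lb2 → api2 → db2: 5 + 2 + 4 = 11
lb1 → lb2 → api1 → db2: 5 + 5 + 3 = 13
lb1 → lb2 → api2 → api1 → db2: 5 + 2 + 6 + 3 = 16
The minimum is 11 ms.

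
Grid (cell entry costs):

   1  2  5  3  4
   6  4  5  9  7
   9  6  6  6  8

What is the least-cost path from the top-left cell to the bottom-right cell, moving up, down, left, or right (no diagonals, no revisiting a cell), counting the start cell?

30

Best path: (0,0) → (0,1) → (0,2) → (0,3) → (0,4) → (1,4) → (2,4)
Cost: 1 + 2 + 5 + 3 + 4 + 7 + 8 = 30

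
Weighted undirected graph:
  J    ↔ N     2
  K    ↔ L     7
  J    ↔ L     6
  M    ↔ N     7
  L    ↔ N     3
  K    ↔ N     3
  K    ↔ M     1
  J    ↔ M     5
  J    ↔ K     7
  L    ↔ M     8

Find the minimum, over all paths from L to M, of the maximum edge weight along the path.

3

Comparing a few candidate routes:
L -> N -> J -> M: max(3, 2, 5) = 5
L -> N -> K -> M: max(3, 3, 1) = 3
L -> K -> N -> J -> M: max(7, 3, 2, 5) = 7
L -> J -> N -> K -> M: max(6, 2, 3, 1) = 6
L -> J -> M: max(6, 5) = 6
Smallest bottleneck: 3.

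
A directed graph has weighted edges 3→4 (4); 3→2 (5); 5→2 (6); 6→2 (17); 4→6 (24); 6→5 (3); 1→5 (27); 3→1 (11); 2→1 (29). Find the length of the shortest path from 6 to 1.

Routes from 6 to 1:
6 → 5 → 2 → 1: 3 + 6 + 29 = 38
6 → 2 → 1: 17 + 29 = 46
Shortest: 38.

38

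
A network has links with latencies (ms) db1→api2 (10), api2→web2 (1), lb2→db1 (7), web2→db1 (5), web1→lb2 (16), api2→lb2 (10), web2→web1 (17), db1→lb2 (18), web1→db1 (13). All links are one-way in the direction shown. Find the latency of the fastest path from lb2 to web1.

35

Candidate routes:
lb2→db1→api2→web2→web1: 7 + 10 + 1 + 17 = 35
The minimum is 35 ms.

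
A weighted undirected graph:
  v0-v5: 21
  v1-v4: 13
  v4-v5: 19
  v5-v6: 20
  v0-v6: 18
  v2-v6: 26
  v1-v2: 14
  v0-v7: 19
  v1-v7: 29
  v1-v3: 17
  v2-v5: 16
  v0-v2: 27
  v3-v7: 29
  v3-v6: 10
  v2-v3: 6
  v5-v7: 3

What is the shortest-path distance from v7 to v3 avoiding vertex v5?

A few of the v7→v3 routes:
v7 -> v1 -> v3: 29 + 17 = 46
v7 -> v3: 29
v7 -> v0 -> v6 -> v3: 19 + 18 + 10 = 47
v7 -> v1 -> v2 -> v3: 29 + 14 + 6 = 49
The minimum is 29.

29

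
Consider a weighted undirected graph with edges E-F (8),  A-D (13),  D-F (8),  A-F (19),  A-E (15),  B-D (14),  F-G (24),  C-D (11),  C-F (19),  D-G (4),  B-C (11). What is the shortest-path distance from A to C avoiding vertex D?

38

Paths from A to C avoiding D:
A→E→F→C: 15 + 8 + 19 = 42
A→F→C: 19 + 19 = 38
The minimum is 38.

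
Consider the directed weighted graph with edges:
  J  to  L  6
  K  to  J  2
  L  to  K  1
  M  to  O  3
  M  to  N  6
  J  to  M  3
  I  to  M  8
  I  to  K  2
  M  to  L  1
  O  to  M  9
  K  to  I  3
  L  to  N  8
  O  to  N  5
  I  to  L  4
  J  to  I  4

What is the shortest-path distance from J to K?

Checking several routes:
J→I→K: 4 + 2 = 6
J→M→L→K: 3 + 1 + 1 = 5
J→I→L→K: 4 + 4 + 1 = 9
J→L→K: 6 + 1 = 7
The minimum is 5.

5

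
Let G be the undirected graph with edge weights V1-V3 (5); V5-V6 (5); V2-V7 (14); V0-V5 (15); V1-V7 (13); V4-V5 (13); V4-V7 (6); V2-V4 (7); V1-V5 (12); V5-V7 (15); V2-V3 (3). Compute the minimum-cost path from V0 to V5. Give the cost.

Paths from V0 to V5:
V0-V5: 15
The minimum is 15.

15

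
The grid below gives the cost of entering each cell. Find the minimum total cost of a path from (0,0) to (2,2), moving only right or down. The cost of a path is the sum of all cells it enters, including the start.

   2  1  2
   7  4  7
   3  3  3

13

One optimal route is [0,0] [0,1] [1,1] [2,1] [2,2].
Its cost is 2 + 1 + 4 + 3 + 3 = 13.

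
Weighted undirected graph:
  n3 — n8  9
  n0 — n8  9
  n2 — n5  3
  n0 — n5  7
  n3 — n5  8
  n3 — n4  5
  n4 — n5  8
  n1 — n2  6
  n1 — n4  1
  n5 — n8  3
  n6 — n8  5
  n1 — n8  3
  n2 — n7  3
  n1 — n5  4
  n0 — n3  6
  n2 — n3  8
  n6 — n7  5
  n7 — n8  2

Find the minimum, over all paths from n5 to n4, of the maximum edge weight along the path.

3

Some routes from n5 to n4:
n5 -> n2 -> n7 -> n8 -> n1 -> n4: max(3, 3, 2, 3, 1) = 3
n5 -> n8 -> n6 -> n7 -> n2 -> n1 -> n4: max(3, 5, 5, 3, 6, 1) = 6
n5 -> n2 -> n1 -> n4: max(3, 6, 1) = 6
n5 -> n8 -> n1 -> n4: max(3, 3, 1) = 3
n5 -> n2 -> n7 -> n6 -> n8 -> n1 -> n4: max(3, 3, 5, 5, 3, 1) = 5
n5 -> n1 -> n4: max(4, 1) = 4
The minimum achievable maximum is 3.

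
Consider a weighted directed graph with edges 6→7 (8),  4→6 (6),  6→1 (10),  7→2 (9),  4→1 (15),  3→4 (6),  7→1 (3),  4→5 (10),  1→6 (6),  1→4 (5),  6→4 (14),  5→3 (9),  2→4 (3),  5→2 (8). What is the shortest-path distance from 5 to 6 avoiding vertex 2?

21

Routes from 5 to 6 avoiding 2:
5 -> 3 -> 4 -> 6: 9 + 6 + 6 = 21
5 -> 3 -> 4 -> 1 -> 6: 9 + 6 + 15 + 6 = 36
Shortest: 21.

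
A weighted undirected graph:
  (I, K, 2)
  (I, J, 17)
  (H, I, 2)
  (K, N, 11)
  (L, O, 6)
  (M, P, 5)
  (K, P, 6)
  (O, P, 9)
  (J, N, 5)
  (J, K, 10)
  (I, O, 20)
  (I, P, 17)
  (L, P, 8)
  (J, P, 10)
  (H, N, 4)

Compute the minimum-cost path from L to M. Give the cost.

Checking several routes:
L -> O -> P -> M: 6 + 9 + 5 = 20
L -> O -> I -> P -> M: 6 + 20 + 17 + 5 = 48
L -> P -> M: 8 + 5 = 13
L -> O -> I -> K -> P -> M: 6 + 20 + 2 + 6 + 5 = 39
L -> O -> I -> K -> J -> P -> M: 6 + 20 + 2 + 10 + 10 + 5 = 53
L -> O -> I -> H -> N -> J -> P -> M: 6 + 20 + 2 + 4 + 5 + 10 + 5 = 52
Best route has total 13.

13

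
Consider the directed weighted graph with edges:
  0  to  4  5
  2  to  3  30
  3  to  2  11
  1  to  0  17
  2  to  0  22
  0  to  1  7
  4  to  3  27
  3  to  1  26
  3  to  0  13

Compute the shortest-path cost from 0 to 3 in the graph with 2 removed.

Candidate routes:
0→4→3: 5 + 27 = 32
The minimum is 32.

32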